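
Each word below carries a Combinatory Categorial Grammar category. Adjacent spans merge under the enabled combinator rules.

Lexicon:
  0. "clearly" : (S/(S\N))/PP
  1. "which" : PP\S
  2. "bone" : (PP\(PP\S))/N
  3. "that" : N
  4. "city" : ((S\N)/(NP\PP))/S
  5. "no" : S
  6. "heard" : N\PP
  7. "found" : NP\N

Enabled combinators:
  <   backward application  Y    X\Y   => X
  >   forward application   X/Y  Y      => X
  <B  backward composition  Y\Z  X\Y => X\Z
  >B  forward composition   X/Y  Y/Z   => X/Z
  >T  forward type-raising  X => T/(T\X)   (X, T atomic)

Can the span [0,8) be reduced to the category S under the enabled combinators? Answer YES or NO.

YES

[0,8] S   >
  [0,4] S/(S\N)   >
    [0,1] "clearly" : (S/(S\N))/PP
    [1,4] PP   <
      [1,2] "which" : PP\S
      [2,4] PP\(PP\S)   >
        [2,3] "bone" : (PP\(PP\S))/N
        [3,4] "that" : N
  [4,8] S\N   >
    [4,6] (S\N)/(NP\PP)   >
      [4,5] "city" : ((S\N)/(NP\PP))/S
      [5,6] "no" : S
    [6,8] NP\PP   <B
      [6,7] "heard" : N\PP
      [7,8] "found" : NP\N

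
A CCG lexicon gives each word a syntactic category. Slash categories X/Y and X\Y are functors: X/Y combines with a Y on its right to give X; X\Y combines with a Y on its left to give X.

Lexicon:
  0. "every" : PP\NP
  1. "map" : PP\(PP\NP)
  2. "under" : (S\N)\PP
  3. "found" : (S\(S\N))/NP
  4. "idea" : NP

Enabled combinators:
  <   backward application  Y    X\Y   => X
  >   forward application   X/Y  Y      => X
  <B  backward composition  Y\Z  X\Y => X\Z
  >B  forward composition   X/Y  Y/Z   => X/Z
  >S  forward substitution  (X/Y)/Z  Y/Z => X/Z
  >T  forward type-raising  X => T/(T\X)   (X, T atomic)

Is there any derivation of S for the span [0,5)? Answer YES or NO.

[0,5] S   <
  [0,3] S\N   <
    [0,2] PP   <
      [0,1] "every" : PP\NP
      [1,2] "map" : PP\(PP\NP)
    [2,3] "under" : (S\N)\PP
  [3,5] S\(S\N)   >
    [3,4] "found" : (S\(S\N))/NP
    [4,5] "idea" : NP

YES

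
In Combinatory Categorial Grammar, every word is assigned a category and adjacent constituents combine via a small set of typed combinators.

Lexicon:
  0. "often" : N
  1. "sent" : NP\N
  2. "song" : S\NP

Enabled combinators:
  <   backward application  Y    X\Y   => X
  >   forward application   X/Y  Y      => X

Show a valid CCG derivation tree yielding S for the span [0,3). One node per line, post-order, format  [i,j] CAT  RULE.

[0,3] S   <
  [0,2] NP   <
    [0,1] "often" : N
    [1,2] "sent" : NP\N
  [2,3] "song" : S\NP

[0,1] N  lex  "often"
[1,2] NP\N  lex  "sent"
[0,2] NP  <  k=1
[2,3] S\NP  lex  "song"
[0,3] S  <  k=2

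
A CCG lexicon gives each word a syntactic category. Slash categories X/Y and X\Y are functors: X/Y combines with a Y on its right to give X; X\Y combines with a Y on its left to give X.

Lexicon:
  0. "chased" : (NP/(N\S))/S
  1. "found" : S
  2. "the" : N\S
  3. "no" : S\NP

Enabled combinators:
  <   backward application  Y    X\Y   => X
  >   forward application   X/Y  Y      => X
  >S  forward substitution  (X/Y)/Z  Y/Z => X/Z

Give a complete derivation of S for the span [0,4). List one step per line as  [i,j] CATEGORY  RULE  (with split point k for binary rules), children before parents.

[0,4] S   <
  [0,3] NP   >
    [0,2] NP/(N\S)   >
      [0,1] "chased" : (NP/(N\S))/S
      [1,2] "found" : S
    [2,3] "the" : N\S
  [3,4] "no" : S\NP

[0,1] (NP/(N\S))/S  lex  "chased"
[1,2] S  lex  "found"
[0,2] NP/(N\S)  >  k=1
[2,3] N\S  lex  "the"
[0,3] NP  >  k=2
[3,4] S\NP  lex  "no"
[0,4] S  <  k=3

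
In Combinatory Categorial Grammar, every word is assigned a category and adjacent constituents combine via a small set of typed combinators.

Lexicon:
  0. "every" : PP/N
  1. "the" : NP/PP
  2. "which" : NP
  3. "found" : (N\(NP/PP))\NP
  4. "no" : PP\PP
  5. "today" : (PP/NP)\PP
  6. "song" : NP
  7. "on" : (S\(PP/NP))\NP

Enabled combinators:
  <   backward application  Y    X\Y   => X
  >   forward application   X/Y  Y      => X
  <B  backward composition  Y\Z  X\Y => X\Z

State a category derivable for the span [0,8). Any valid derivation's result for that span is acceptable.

[0,8] S   <
  [0,4] PP   >
    [0,1] "every" : PP/N
    [1,4] N   <
      [1,2] "the" : NP/PP
      [2,4] N\(NP/PP)   <
        [2,3] "which" : NP
        [3,4] "found" : (N\(NP/PP))\NP
  [4,8] S\PP   <B
    [4,5] "no" : PP\PP
    [5,8] S\PP   <B
      [5,6] "today" : (PP/NP)\PP
      [6,8] S\(PP/NP)   <
        [6,7] "song" : NP
        [7,8] "on" : (S\(PP/NP))\NP

S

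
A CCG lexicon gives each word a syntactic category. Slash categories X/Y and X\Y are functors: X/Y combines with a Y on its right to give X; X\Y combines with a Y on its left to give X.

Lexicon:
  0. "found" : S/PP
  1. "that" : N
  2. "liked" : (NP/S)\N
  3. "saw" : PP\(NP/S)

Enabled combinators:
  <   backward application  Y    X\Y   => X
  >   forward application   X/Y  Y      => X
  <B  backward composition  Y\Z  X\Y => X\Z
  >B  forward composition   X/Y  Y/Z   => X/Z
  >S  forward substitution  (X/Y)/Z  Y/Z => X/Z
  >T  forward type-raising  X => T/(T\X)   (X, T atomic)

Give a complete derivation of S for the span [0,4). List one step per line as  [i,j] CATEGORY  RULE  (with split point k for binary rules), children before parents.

[0,1] S/PP  lex  "found"
[1,2] N  lex  "that"
[2,3] (NP/S)\N  lex  "liked"
[1,3] NP/S  <  k=2
[3,4] PP\(NP/S)  lex  "saw"
[1,4] PP  <  k=3
[0,4] S  >  k=1

[0,4] S   >
  [0,1] "found" : S/PP
  [1,4] PP   <
    [1,3] NP/S   <
      [1,2] "that" : N
      [2,3] "liked" : (NP/S)\N
    [3,4] "saw" : PP\(NP/S)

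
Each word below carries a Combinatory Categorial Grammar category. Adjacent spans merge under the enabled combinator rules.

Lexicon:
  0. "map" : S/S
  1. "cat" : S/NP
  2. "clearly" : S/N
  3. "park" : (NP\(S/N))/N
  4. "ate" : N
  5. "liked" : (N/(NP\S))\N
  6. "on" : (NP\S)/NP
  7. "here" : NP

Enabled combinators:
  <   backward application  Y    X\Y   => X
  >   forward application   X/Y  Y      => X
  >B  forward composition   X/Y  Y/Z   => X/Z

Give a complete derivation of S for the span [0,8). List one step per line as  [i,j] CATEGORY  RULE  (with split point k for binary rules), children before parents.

[0,1] S/S  lex  "map"
[1,2] S/NP  lex  "cat"
[0,2] S/NP  >B  k=1
[2,3] S/N  lex  "clearly"
[3,4] (NP\(S/N))/N  lex  "park"
[4,5] N  lex  "ate"
[5,6] (N/(NP\S))\N  lex  "liked"
[4,6] N/(NP\S)  <  k=5
[6,7] (NP\S)/NP  lex  "on"
[4,7] N/NP  >B  k=6
[7,8] NP  lex  "here"
[4,8] N  >  k=7
[3,8] NP\(S/N)  >  k=4
[2,8] NP  <  k=3
[0,8] S  >  k=2

[0,8] S   >
  [0,2] S/NP   >B
    [0,1] "map" : S/S
    [1,2] "cat" : S/NP
  [2,8] NP   <
    [2,3] "clearly" : S/N
    [3,8] NP\(S/N)   >
      [3,4] "park" : (NP\(S/N))/N
      [4,8] N   >
        [4,7] N/NP   >B
          [4,6] N/(NP\S)   <
            [4,5] "ate" : N
            [5,6] "liked" : (N/(NP\S))\N
          [6,7] "on" : (NP\S)/NP
        [7,8] "here" : NP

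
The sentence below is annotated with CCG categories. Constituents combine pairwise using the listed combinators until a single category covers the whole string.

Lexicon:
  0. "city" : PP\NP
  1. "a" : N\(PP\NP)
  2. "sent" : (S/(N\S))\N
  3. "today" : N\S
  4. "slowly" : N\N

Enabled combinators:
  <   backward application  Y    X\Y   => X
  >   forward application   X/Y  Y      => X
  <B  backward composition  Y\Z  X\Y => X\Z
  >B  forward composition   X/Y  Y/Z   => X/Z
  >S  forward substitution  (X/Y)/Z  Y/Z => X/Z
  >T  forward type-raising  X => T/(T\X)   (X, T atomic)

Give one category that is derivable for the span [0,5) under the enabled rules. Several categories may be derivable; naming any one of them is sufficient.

[0,5] S   >
  [0,3] S/(N\S)   <
    [0,2] N   <
      [0,1] "city" : PP\NP
      [1,2] "a" : N\(PP\NP)
    [2,3] "sent" : (S/(N\S))\N
  [3,5] N\S   <B
    [3,4] "today" : N\S
    [4,5] "slowly" : N\N

S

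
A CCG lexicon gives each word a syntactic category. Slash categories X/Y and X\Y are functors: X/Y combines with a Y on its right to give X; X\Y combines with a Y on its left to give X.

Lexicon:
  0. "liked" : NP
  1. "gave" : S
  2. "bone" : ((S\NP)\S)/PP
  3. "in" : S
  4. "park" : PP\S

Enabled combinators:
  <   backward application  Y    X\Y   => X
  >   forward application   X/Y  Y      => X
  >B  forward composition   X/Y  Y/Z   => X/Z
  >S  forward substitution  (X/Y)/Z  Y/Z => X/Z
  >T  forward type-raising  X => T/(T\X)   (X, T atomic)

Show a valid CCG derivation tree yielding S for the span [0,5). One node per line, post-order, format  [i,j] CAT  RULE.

[0,1] NP  lex  "liked"
[1,2] S  lex  "gave"
[2,3] ((S\NP)\S)/PP  lex  "bone"
[3,4] S  lex  "in"
[4,5] PP\S  lex  "park"
[3,5] PP  <  k=4
[2,5] (S\NP)\S  >  k=3
[1,5] S\NP  <  k=2
[0,5] S  <  k=1

[0,5] S   <
  [0,1] "liked" : NP
  [1,5] S\NP   <
    [1,2] "gave" : S
    [2,5] (S\NP)\S   >
      [2,3] "bone" : ((S\NP)\S)/PP
      [3,5] PP   <
        [3,4] "in" : S
        [4,5] "park" : PP\S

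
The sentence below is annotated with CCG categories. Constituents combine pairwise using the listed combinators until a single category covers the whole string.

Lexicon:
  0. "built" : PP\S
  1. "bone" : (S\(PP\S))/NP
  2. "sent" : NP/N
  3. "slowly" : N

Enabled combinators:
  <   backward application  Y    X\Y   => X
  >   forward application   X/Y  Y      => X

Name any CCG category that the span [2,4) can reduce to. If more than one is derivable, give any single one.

NP

[0,4] S   <
  [0,1] "built" : PP\S
  [1,4] S\(PP\S)   >
    [1,2] "bone" : (S\(PP\S))/NP
    [2,4] NP   >
      [2,3] "sent" : NP/N
      [3,4] "slowly" : N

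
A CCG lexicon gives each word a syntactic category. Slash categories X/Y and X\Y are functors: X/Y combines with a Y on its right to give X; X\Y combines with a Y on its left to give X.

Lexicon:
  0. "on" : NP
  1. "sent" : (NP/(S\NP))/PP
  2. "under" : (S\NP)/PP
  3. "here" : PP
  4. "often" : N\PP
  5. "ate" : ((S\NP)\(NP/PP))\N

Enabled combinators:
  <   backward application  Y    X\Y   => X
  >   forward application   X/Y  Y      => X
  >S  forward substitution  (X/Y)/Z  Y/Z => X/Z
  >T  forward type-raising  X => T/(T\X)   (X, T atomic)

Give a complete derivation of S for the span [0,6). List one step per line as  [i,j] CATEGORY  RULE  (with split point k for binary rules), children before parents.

[0,6] S   <
  [0,1] "on" : NP
  [1,6] S\NP   <
    [1,3] NP/PP   >S
      [1,2] "sent" : (NP/(S\NP))/PP
      [2,3] "under" : (S\NP)/PP
    [3,6] (S\NP)\(NP/PP)   <
      [3,5] N   <
        [3,4] "here" : PP
        [4,5] "often" : N\PP
      [5,6] "ate" : ((S\NP)\(NP/PP))\N

[0,1] NP  lex  "on"
[1,2] (NP/(S\NP))/PP  lex  "sent"
[2,3] (S\NP)/PP  lex  "under"
[1,3] NP/PP  >S  k=2
[3,4] PP  lex  "here"
[4,5] N\PP  lex  "often"
[3,5] N  <  k=4
[5,6] ((S\NP)\(NP/PP))\N  lex  "ate"
[3,6] (S\NP)\(NP/PP)  <  k=5
[1,6] S\NP  <  k=3
[0,6] S  <  k=1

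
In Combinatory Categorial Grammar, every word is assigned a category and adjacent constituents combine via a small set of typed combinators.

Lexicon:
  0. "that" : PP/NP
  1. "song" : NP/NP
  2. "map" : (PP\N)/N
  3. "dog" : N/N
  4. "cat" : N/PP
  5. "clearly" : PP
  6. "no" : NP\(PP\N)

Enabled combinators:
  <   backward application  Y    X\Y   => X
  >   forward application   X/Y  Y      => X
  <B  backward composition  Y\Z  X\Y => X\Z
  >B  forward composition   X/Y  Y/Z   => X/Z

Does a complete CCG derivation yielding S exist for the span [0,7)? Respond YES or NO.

NO

PP/NP NP/NP (PP\N)/N N/N N/PP PP NP\(PP\N)
CKY chart[0,7] = {PP}; S ∉ chart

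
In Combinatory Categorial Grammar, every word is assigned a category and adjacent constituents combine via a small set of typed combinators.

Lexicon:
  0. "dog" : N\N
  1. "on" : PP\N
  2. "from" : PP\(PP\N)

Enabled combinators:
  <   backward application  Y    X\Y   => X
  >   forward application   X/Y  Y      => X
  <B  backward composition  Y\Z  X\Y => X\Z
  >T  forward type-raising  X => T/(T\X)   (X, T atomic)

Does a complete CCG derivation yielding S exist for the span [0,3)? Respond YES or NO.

N\N PP\N PP\(PP\N)
CKY chart[0,3] = {N/(N\PP), NP/(NP\PP), PP, PP/(PP\PP), S/(S\PP)}; S ∉ chart

NO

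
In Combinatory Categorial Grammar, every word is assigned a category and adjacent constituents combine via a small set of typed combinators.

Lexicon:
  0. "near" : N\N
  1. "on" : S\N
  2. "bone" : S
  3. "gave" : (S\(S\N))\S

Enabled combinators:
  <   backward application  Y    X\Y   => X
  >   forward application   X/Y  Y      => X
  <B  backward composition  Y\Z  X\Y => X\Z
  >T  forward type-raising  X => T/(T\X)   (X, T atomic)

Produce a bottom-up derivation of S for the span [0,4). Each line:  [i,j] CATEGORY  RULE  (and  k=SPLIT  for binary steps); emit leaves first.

[0,4] S   <
  [0,2] S\N   <B
    [0,1] "near" : N\N
    [1,2] "on" : S\N
  [2,4] S\(S\N)   <
    [2,3] "bone" : S
    [3,4] "gave" : (S\(S\N))\S

[0,1] N\N  lex  "near"
[1,2] S\N  lex  "on"
[0,2] S\N  <B  k=1
[2,3] S  lex  "bone"
[3,4] (S\(S\N))\S  lex  "gave"
[2,4] S\(S\N)  <  k=3
[0,4] S  <  k=2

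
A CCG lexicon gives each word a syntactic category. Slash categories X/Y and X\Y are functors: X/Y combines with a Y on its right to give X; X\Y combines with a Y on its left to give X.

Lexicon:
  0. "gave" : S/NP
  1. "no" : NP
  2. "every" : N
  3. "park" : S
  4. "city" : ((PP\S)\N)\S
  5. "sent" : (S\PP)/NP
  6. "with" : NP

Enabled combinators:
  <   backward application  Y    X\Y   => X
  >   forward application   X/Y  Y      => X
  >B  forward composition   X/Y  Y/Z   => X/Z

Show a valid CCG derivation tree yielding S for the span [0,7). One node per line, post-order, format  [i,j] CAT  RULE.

[0,1] S/NP  lex  "gave"
[1,2] NP  lex  "no"
[0,2] S  >  k=1
[2,3] N  lex  "every"
[3,4] S  lex  "park"
[4,5] ((PP\S)\N)\S  lex  "city"
[3,5] (PP\S)\N  <  k=4
[2,5] PP\S  <  k=3
[0,5] PP  <  k=2
[5,6] (S\PP)/NP  lex  "sent"
[6,7] NP  lex  "with"
[5,7] S\PP  >  k=6
[0,7] S  <  k=5

[0,7] S   <
  [0,5] PP   <
    [0,2] S   >
      [0,1] "gave" : S/NP
      [1,2] "no" : NP
    [2,5] PP\S   <
      [2,3] "every" : N
      [3,5] (PP\S)\N   <
        [3,4] "park" : S
        [4,5] "city" : ((PP\S)\N)\S
  [5,7] S\PP   >
    [5,6] "sent" : (S\PP)/NP
    [6,7] "with" : NP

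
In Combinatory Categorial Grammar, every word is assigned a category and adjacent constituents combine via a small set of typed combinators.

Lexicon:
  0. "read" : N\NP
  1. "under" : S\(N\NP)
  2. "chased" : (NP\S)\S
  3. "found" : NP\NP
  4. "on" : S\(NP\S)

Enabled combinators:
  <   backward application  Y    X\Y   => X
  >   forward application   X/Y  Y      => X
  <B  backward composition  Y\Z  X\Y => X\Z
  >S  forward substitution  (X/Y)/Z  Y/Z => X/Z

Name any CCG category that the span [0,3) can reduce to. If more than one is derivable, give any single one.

[0,5] S   <
  [0,4] NP\S   <B
    [0,3] NP\S   <
      [0,2] S   <
        [0,1] "read" : N\NP
        [1,2] "under" : S\(N\NP)
      [2,3] "chased" : (NP\S)\S
    [3,4] "found" : NP\NP
  [4,5] "on" : S\(NP\S)

NP\S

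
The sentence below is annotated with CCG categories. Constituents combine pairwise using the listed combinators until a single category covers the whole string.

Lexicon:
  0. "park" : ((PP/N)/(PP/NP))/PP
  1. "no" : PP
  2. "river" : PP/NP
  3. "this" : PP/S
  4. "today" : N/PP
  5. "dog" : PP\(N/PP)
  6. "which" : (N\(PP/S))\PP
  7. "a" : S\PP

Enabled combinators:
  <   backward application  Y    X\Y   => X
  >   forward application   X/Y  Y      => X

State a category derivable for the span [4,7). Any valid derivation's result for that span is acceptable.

N\(PP/S)

[0,8] S   <
  [0,7] PP   >
    [0,3] PP/N   >
      [0,2] (PP/N)/(PP/NP)   >
        [0,1] "park" : ((PP/N)/(PP/NP))/PP
        [1,2] "no" : PP
      [2,3] "river" : PP/NP
    [3,7] N   <
      [3,4] "this" : PP/S
      [4,7] N\(PP/S)   <
        [4,6] PP   <
          [4,5] "today" : N/PP
          [5,6] "dog" : PP\(N/PP)
        [6,7] "which" : (N\(PP/S))\PP
  [7,8] "a" : S\PP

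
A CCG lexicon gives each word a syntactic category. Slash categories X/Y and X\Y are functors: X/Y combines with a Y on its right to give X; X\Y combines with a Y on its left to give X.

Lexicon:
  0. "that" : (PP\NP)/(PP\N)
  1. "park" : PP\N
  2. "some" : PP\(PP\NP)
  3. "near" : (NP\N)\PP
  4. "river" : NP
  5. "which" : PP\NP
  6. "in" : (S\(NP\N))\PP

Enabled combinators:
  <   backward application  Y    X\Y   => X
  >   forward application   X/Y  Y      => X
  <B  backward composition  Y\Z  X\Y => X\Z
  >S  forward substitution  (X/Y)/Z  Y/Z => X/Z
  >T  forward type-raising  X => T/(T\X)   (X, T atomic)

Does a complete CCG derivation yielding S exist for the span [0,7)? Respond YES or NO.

YES

[0,7] S   <
  [0,4] NP\N   <
    [0,3] PP   <
      [0,2] PP\NP   >
        [0,1] "that" : (PP\NP)/(PP\N)
        [1,2] "park" : PP\N
      [2,3] "some" : PP\(PP\NP)
    [3,4] "near" : (NP\N)\PP
  [4,7] S\(NP\N)   <
    [4,6] PP   <
      [4,5] "river" : NP
      [5,6] "which" : PP\NP
    [6,7] "in" : (S\(NP\N))\PP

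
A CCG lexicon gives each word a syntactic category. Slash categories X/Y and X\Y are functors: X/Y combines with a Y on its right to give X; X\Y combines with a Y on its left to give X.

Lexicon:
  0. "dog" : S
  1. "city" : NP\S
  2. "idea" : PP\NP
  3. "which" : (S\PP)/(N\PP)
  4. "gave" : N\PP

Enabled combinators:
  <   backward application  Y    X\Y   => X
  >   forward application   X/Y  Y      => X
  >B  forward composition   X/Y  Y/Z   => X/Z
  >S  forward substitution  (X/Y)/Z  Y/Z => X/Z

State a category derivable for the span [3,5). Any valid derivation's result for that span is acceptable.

[0,5] S   <
  [0,3] PP   <
    [0,2] NP   <
      [0,1] "dog" : S
      [1,2] "city" : NP\S
    [2,3] "idea" : PP\NP
  [3,5] S\PP   >
    [3,4] "which" : (S\PP)/(N\PP)
    [4,5] "gave" : N\PP

S\PP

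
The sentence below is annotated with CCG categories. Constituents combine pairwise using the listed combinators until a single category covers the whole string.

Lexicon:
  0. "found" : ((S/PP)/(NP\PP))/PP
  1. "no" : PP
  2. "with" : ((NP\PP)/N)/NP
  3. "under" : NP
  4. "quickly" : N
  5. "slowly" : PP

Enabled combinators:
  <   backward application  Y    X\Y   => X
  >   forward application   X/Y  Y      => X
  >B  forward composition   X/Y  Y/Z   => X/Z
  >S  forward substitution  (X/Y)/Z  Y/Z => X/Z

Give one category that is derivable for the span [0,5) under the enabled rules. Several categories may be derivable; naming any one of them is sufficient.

S/PP

[0,6] S   >
  [0,5] S/PP   >
    [0,2] (S/PP)/(NP\PP)   >
      [0,1] "found" : ((S/PP)/(NP\PP))/PP
      [1,2] "no" : PP
    [2,5] NP\PP   >
      [2,4] (NP\PP)/N   >
        [2,3] "with" : ((NP\PP)/N)/NP
        [3,4] "under" : NP
      [4,5] "quickly" : N
  [5,6] "slowly" : PP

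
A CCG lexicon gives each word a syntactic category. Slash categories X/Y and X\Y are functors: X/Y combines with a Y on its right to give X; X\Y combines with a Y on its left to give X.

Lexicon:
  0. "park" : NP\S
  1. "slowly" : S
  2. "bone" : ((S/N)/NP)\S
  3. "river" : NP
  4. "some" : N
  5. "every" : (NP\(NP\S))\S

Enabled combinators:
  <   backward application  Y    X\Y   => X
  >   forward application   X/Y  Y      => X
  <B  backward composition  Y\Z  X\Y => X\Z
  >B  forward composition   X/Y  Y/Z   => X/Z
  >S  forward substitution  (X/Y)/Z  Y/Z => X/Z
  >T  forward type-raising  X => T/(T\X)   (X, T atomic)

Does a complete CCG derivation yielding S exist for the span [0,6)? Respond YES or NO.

NP\S S ((S/N)/NP)\S NP N (NP\(NP\S))\S
CKY chart[0,6] = {N/(N\NP), NP, NP/(NP\NP), PP/(PP\NP), S/(S\NP)}; S ∉ chart

NO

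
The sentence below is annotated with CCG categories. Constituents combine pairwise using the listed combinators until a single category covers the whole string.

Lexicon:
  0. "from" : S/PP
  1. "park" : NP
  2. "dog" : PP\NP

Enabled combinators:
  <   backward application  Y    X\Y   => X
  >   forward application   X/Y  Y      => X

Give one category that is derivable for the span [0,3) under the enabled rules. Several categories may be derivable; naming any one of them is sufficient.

S

[0,3] S   >
  [0,1] "from" : S/PP
  [1,3] PP   <
    [1,2] "park" : NP
    [2,3] "dog" : PP\NP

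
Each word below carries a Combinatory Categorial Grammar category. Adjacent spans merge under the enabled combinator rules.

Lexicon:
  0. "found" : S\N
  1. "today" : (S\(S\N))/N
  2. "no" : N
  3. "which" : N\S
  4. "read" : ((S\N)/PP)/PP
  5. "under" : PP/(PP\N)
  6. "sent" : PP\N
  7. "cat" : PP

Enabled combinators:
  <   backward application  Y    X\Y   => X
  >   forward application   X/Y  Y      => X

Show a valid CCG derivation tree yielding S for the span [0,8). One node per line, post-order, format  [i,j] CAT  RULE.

[0,1] S\N  lex  "found"
[1,2] (S\(S\N))/N  lex  "today"
[2,3] N  lex  "no"
[1,3] S\(S\N)  >  k=2
[0,3] S  <  k=1
[3,4] N\S  lex  "which"
[0,4] N  <  k=3
[4,5] ((S\N)/PP)/PP  lex  "read"
[5,6] PP/(PP\N)  lex  "under"
[6,7] PP\N  lex  "sent"
[5,7] PP  >  k=6
[4,7] (S\N)/PP  >  k=5
[7,8] PP  lex  "cat"
[4,8] S\N  >  k=7
[0,8] S  <  k=4

[0,8] S   <
  [0,4] N   <
    [0,3] S   <
      [0,1] "found" : S\N
      [1,3] S\(S\N)   >
        [1,2] "today" : (S\(S\N))/N
        [2,3] "no" : N
    [3,4] "which" : N\S
  [4,8] S\N   >
    [4,7] (S\N)/PP   >
      [4,5] "read" : ((S\N)/PP)/PP
      [5,7] PP   >
        [5,6] "under" : PP/(PP\N)
        [6,7] "sent" : PP\N
    [7,8] "cat" : PP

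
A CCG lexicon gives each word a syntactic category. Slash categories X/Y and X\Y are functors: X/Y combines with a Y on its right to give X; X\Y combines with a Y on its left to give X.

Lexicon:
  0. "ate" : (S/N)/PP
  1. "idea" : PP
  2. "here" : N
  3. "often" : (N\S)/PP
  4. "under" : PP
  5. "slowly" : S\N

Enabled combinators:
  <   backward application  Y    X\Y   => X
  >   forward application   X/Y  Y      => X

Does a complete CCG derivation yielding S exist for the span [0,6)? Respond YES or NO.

[0,6] S   <
  [0,5] N   <
    [0,3] S   >
      [0,2] S/N   >
        [0,1] "ate" : (S/N)/PP
        [1,2] "idea" : PP
      [2,3] "here" : N
    [3,5] N\S   >
      [3,4] "often" : (N\S)/PP
      [4,5] "under" : PP
  [5,6] "slowly" : S\N

YES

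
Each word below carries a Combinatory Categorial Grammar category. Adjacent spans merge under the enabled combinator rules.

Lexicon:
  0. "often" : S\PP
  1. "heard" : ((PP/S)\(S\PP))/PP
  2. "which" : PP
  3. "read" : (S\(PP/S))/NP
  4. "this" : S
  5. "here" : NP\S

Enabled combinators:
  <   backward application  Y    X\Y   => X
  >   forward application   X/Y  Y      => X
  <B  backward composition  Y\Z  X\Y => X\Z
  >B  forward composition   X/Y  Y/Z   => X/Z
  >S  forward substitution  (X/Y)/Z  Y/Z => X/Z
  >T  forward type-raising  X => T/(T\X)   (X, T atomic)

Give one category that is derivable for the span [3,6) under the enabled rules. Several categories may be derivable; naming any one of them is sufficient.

S\(PP/S)

[0,6] S   <
  [0,3] PP/S   <
    [0,1] "often" : S\PP
    [1,3] (PP/S)\(S\PP)   >
      [1,2] "heard" : ((PP/S)\(S\PP))/PP
      [2,3] "which" : PP
  [3,6] S\(PP/S)   >
    [3,4] "read" : (S\(PP/S))/NP
    [4,6] NP   <
      [4,5] "this" : S
      [5,6] "here" : NP\S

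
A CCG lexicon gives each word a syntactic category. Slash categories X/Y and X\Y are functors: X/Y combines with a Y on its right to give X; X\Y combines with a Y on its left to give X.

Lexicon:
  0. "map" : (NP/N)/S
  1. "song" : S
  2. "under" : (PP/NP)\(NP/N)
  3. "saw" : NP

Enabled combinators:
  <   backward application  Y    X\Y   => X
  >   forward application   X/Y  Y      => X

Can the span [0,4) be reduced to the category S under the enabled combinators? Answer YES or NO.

NO

(NP/N)/S S (PP/NP)\(NP/N) NP
CKY chart[0,4] = {PP}; S ∉ chart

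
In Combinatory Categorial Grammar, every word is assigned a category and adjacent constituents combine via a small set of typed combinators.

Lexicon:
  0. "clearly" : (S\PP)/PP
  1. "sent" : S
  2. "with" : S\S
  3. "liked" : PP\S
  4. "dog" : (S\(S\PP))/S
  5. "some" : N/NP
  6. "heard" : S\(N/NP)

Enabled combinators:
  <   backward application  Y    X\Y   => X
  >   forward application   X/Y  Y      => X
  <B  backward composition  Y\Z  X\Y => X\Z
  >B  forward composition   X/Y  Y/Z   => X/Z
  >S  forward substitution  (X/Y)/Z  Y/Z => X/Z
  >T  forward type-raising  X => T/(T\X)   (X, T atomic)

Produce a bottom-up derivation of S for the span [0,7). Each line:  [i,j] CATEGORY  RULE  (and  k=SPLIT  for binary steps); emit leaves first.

[0,1] (S\PP)/PP  lex  "clearly"
[1,2] S  lex  "sent"
[2,3] S\S  lex  "with"
[3,4] PP\S  lex  "liked"
[2,4] PP\S  <B  k=3
[1,4] PP  <  k=2
[0,4] S\PP  >  k=1
[4,5] (S\(S\PP))/S  lex  "dog"
[5,6] N/NP  lex  "some"
[6,7] S\(N/NP)  lex  "heard"
[5,7] S  <  k=6
[4,7] S\(S\PP)  >  k=5
[0,7] S  <  k=4

[0,7] S   <
  [0,4] S\PP   >
    [0,1] "clearly" : (S\PP)/PP
    [1,4] PP   <
      [1,2] "sent" : S
      [2,4] PP\S   <B
        [2,3] "with" : S\S
        [3,4] "liked" : PP\S
  [4,7] S\(S\PP)   >
    [4,5] "dog" : (S\(S\PP))/S
    [5,7] S   <
      [5,6] "some" : N/NP
      [6,7] "heard" : S\(N/NP)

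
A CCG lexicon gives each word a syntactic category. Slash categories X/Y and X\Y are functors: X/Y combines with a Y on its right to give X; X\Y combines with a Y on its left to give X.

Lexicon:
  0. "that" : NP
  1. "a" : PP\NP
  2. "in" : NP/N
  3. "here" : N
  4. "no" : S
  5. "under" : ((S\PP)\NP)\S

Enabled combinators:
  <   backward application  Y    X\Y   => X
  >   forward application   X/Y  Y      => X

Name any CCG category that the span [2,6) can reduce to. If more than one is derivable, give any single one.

S\PP

[0,6] S   <
  [0,2] PP   <
    [0,1] "that" : NP
    [1,2] "a" : PP\NP
  [2,6] S\PP   <
    [2,4] NP   >
      [2,3] "in" : NP/N
      [3,4] "here" : N
    [4,6] (S\PP)\NP   <
      [4,5] "no" : S
      [5,6] "under" : ((S\PP)\NP)\S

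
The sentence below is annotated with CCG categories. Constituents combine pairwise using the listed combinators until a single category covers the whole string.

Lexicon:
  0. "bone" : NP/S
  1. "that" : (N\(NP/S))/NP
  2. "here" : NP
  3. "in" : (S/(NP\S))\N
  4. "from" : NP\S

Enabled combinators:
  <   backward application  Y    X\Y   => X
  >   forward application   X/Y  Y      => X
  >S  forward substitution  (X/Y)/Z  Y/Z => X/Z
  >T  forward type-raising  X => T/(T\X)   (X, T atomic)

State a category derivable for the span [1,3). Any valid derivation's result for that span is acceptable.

[0,5] S   >
  [0,4] S/(NP\S)   <
    [0,3] N   <
      [0,1] "bone" : NP/S
      [1,3] N\(NP/S)   >
        [1,2] "that" : (N\(NP/S))/NP
        [2,3] "here" : NP
    [3,4] "in" : (S/(NP\S))\N
  [4,5] "from" : NP\S

N\(NP/S)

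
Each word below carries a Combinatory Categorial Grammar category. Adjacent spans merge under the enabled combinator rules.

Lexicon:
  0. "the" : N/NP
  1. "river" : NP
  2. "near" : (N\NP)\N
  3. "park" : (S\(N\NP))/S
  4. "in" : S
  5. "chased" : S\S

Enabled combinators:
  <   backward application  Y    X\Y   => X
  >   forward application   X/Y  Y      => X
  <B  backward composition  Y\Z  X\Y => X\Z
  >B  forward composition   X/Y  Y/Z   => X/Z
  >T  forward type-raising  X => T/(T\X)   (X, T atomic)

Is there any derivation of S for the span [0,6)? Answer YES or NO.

[0,6] S   <
  [0,2] N   >
    [0,1] "the" : N/NP
    [1,2] "river" : NP
  [2,6] S\N   <B
    [2,5] S\N   <B
      [2,3] "near" : (N\NP)\N
      [3,5] S\(N\NP)   >
        [3,4] "park" : (S\(N\NP))/S
        [4,5] "in" : S
    [5,6] "chased" : S\S

YES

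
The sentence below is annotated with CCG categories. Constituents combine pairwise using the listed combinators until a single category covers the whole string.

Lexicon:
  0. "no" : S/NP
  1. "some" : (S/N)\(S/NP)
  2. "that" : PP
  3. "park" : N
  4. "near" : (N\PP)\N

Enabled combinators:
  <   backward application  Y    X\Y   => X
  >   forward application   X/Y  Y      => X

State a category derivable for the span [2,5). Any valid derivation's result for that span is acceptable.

N

[0,5] S   >
  [0,2] S/N   <
    [0,1] "no" : S/NP
    [1,2] "some" : (S/N)\(S/NP)
  [2,5] N   <
    [2,3] "that" : PP
    [3,5] N\PP   <
      [3,4] "park" : N
      [4,5] "near" : (N\PP)\N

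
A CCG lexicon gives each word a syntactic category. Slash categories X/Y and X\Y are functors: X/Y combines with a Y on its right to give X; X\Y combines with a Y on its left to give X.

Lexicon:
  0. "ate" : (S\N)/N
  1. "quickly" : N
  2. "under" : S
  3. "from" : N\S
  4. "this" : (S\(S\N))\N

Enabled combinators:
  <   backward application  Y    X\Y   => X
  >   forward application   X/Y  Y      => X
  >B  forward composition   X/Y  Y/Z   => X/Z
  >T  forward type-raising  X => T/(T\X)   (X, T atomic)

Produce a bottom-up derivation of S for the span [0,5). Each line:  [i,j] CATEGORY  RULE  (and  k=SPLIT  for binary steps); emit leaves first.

[0,5] S   <
  [0,2] S\N   >
    [0,1] "ate" : (S\N)/N
    [1,2] "quickly" : N
  [2,5] S\(S\N)   <
    [2,4] N   >
      [2,3] N/(N\S)   >T
        [2,3] "under" : S
      [3,4] "from" : N\S
    [4,5] "this" : (S\(S\N))\N

[0,1] (S\N)/N  lex  "ate"
[1,2] N  lex  "quickly"
[0,2] S\N  >  k=1
[2,3] S  lex  "under"
[2,3] N/(N\S)  >T
[3,4] N\S  lex  "from"
[2,4] N  >  k=3
[4,5] (S\(S\N))\N  lex  "this"
[2,5] S\(S\N)  <  k=4
[0,5] S  <  k=2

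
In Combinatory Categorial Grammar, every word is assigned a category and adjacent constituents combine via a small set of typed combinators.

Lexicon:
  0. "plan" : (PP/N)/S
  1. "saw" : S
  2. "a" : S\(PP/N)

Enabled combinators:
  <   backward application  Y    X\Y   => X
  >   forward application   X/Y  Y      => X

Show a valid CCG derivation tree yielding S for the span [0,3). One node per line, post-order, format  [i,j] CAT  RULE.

[0,3] S   <
  [0,2] PP/N   >
    [0,1] "plan" : (PP/N)/S
    [1,2] "saw" : S
  [2,3] "a" : S\(PP/N)

[0,1] (PP/N)/S  lex  "plan"
[1,2] S  lex  "saw"
[0,2] PP/N  >  k=1
[2,3] S\(PP/N)  lex  "a"
[0,3] S  <  k=2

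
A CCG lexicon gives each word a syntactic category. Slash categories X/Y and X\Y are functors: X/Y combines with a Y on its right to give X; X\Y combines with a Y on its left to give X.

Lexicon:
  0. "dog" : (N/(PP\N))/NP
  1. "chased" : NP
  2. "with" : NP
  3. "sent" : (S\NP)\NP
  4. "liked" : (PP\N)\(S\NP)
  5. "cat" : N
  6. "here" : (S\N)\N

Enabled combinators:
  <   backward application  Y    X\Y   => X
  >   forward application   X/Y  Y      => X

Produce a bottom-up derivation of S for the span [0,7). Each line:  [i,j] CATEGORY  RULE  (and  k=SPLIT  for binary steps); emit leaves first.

[0,7] S   <
  [0,5] N   >
    [0,2] N/(PP\N)   >
      [0,1] "dog" : (N/(PP\N))/NP
      [1,2] "chased" : NP
    [2,5] PP\N   <
      [2,4] S\NP   <
        [2,3] "with" : NP
        [3,4] "sent" : (S\NP)\NP
      [4,5] "liked" : (PP\N)\(S\NP)
  [5,7] S\N   <
    [5,6] "cat" : N
    [6,7] "here" : (S\N)\N

[0,1] (N/(PP\N))/NP  lex  "dog"
[1,2] NP  lex  "chased"
[0,2] N/(PP\N)  >  k=1
[2,3] NP  lex  "with"
[3,4] (S\NP)\NP  lex  "sent"
[2,4] S\NP  <  k=3
[4,5] (PP\N)\(S\NP)  lex  "liked"
[2,5] PP\N  <  k=4
[0,5] N  >  k=2
[5,6] N  lex  "cat"
[6,7] (S\N)\N  lex  "here"
[5,7] S\N  <  k=6
[0,7] S  <  k=5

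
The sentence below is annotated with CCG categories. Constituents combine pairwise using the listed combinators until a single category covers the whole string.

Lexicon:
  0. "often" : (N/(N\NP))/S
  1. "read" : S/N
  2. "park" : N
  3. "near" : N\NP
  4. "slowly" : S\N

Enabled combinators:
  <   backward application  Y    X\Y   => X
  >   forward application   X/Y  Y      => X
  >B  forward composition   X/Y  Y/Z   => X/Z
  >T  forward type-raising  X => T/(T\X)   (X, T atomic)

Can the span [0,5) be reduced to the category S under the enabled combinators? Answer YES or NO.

[0,5] S   <
  [0,4] N   >
    [0,3] N/(N\NP)   >
      [0,1] "often" : (N/(N\NP))/S
      [1,3] S   >
        [1,2] "read" : S/N
        [2,3] "park" : N
    [3,4] "near" : N\NP
  [4,5] "slowly" : S\N

YES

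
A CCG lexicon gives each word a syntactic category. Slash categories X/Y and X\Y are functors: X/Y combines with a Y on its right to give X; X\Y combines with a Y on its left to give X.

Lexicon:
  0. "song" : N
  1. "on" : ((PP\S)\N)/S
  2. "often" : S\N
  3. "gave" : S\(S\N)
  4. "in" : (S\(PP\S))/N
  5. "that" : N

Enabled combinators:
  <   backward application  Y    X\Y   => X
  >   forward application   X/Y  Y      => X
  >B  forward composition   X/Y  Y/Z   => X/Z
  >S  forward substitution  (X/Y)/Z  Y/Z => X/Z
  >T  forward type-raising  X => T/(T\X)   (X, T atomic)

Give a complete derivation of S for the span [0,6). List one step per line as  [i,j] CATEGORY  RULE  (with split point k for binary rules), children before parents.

[0,6] S   <
  [0,4] PP\S   <
    [0,1] "song" : N
    [1,4] (PP\S)\N   >
      [1,2] "on" : ((PP\S)\N)/S
      [2,4] S   <
        [2,3] "often" : S\N
        [3,4] "gave" : S\(S\N)
  [4,6] S\(PP\S)   >
    [4,5] "in" : (S\(PP\S))/N
    [5,6] "that" : N

[0,1] N  lex  "song"
[1,2] ((PP\S)\N)/S  lex  "on"
[2,3] S\N  lex  "often"
[3,4] S\(S\N)  lex  "gave"
[2,4] S  <  k=3
[1,4] (PP\S)\N  >  k=2
[0,4] PP\S  <  k=1
[4,5] (S\(PP\S))/N  lex  "in"
[5,6] N  lex  "that"
[4,6] S\(PP\S)  >  k=5
[0,6] S  <  k=4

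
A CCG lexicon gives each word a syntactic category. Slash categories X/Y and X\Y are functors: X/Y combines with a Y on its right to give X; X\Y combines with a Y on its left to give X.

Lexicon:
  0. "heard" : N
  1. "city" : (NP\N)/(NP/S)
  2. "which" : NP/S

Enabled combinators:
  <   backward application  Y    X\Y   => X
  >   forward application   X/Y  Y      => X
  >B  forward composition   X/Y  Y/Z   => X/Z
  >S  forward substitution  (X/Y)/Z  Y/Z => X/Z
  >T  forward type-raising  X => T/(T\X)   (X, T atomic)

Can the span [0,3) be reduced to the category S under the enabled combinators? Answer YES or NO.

N (NP\N)/(NP/S) NP/S
CKY chart[0,3] = {N/(N\NP), NP, NP/(NP\NP), PP/(PP\NP), S/(S\NP)}; S ∉ chart

NO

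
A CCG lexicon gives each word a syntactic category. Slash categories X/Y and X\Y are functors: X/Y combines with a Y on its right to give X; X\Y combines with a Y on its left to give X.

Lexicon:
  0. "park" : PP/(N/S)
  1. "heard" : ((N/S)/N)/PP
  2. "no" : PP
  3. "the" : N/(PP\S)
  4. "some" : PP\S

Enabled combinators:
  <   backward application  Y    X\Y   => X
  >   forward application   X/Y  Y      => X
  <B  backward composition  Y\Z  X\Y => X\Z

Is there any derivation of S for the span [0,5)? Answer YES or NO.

PP/(N/S) ((N/S)/N)/PP PP N/(PP\S) PP\S
CKY chart[0,5] = {PP}; S ∉ chart

NO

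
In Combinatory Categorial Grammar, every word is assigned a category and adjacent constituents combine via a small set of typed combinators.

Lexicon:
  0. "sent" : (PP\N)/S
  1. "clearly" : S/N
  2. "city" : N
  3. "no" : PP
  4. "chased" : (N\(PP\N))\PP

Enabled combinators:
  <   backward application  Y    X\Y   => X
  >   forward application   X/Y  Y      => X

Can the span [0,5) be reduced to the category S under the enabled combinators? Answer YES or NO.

NO

(PP\N)/S S/N N PP (N\(PP\N))\PP
CKY chart[0,5] = {N}; S ∉ chart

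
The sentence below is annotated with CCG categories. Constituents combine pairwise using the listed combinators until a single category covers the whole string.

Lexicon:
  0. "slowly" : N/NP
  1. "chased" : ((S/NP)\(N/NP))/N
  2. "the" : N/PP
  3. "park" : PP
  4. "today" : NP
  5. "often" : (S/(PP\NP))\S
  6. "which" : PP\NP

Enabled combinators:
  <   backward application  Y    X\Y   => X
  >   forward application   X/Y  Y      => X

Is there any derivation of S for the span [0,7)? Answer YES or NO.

[0,7] S   >
  [0,6] S/(PP\NP)   <
    [0,5] S   >
      [0,4] S/NP   <
        [0,1] "slowly" : N/NP
        [1,4] (S/NP)\(N/NP)   >
          [1,2] "chased" : ((S/NP)\(N/NP))/N
          [2,4] N   >
            [2,3] "the" : N/PP
            [3,4] "park" : PP
      [4,5] "today" : NP
    [5,6] "often" : (S/(PP\NP))\S
  [6,7] "which" : PP\NP

YES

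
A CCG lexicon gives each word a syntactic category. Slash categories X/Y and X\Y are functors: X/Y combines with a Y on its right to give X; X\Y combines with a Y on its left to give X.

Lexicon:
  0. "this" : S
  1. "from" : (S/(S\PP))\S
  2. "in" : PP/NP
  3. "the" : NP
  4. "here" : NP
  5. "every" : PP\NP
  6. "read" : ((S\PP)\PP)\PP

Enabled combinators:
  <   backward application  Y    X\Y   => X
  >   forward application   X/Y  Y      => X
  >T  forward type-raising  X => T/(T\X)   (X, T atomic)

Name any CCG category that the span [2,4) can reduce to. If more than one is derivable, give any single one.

PP

[0,7] S   >
  [0,2] S/(S\PP)   <
    [0,1] "this" : S
    [1,2] "from" : (S/(S\PP))\S
  [2,7] S\PP   <
    [2,4] PP   >
      [2,3] "in" : PP/NP
      [3,4] "the" : NP
    [4,7] (S\PP)\PP   <
      [4,6] PP   >
        [4,5] PP/(PP\NP)   >T
          [4,5] "here" : NP
        [5,6] "every" : PP\NP
      [6,7] "read" : ((S\PP)\PP)\PP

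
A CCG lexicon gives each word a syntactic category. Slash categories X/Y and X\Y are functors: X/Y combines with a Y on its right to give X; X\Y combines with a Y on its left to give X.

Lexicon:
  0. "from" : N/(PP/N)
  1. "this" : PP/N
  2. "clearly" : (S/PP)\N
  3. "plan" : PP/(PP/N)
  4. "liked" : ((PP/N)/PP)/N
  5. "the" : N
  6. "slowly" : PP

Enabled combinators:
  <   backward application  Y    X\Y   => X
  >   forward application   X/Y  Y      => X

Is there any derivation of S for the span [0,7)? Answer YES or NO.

YES

[0,7] S   >
  [0,3] S/PP   <
    [0,2] N   >
      [0,1] "from" : N/(PP/N)
      [1,2] "this" : PP/N
    [2,3] "clearly" : (S/PP)\N
  [3,7] PP   >
    [3,4] "plan" : PP/(PP/N)
    [4,7] PP/N   >
      [4,6] (PP/N)/PP   >
        [4,5] "liked" : ((PP/N)/PP)/N
        [5,6] "the" : N
      [6,7] "slowly" : PP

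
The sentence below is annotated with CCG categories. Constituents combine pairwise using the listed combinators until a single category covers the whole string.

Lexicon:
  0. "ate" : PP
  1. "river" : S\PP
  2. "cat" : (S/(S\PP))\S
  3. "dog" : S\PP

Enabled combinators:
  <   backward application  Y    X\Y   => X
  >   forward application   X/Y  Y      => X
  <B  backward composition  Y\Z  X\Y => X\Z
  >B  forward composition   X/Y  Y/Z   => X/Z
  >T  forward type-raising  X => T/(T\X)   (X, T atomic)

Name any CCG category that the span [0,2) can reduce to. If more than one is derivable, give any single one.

S

[0,4] S   >
  [0,3] S/(S\PP)   <
    [0,2] S   <
      [0,1] "ate" : PP
      [1,2] "river" : S\PP
    [2,3] "cat" : (S/(S\PP))\S
  [3,4] "dog" : S\PP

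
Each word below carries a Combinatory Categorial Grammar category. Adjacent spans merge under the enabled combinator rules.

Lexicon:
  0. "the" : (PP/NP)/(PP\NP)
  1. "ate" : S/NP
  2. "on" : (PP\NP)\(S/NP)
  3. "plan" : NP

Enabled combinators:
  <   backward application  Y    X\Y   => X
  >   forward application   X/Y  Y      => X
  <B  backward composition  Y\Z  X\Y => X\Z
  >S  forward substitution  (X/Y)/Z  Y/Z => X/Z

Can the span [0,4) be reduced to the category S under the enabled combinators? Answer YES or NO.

(PP/NP)/(PP\NP) S/NP (PP\NP)\(S/NP) NP
CKY chart[0,4] = {PP}; S ∉ chart

NO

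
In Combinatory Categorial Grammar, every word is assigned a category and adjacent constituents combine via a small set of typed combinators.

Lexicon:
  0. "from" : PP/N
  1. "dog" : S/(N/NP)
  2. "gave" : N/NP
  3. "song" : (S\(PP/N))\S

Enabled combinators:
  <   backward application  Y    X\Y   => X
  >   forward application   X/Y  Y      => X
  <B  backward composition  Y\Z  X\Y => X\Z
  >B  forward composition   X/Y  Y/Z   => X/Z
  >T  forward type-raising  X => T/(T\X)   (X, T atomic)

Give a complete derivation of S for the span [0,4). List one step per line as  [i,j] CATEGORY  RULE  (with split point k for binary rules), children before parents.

[0,1] PP/N  lex  "from"
[1,2] S/(N/NP)  lex  "dog"
[2,3] N/NP  lex  "gave"
[1,3] S  >  k=2
[3,4] (S\(PP/N))\S  lex  "song"
[1,4] S\(PP/N)  <  k=3
[0,4] S  <  k=1

[0,4] S   <
  [0,1] "from" : PP/N
  [1,4] S\(PP/N)   <
    [1,3] S   >
      [1,2] "dog" : S/(N/NP)
      [2,3] "gave" : N/NP
    [3,4] "song" : (S\(PP/N))\S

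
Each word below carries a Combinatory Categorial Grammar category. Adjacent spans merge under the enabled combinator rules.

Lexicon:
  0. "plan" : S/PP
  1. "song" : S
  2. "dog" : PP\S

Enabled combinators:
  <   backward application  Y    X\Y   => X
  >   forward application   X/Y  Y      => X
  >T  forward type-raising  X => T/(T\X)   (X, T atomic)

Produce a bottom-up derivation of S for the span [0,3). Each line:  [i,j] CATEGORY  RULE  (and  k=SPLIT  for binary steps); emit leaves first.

[0,3] S   >
  [0,1] "plan" : S/PP
  [1,3] PP   <
    [1,2] "song" : S
    [2,3] "dog" : PP\S

[0,1] S/PP  lex  "plan"
[1,2] S  lex  "song"
[2,3] PP\S  lex  "dog"
[1,3] PP  <  k=2
[0,3] S  >  k=1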